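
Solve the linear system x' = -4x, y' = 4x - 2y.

x(t) = c_1e^(-4t), y(t) = -2c_1e^(-4t) + c_2e^(-2t)

Coefficient matrix A = [[-4, 0], [4, -2]].
Characteristic polynomial det(A - λI) = λ^2 + 6λ + 8 = 0.
Eigenvalues λ = -4, -2.
For λ=-4: (A-λI) row 2 is [4, 2], so an eigenvector is (1, -2).
For λ=-2: (A-λI) row 1 is [-2, 0], so an eigenvector is (0, 1).
General solution: c_1e^(-4t)(1,-2) + c_2e^(-2t)(0,1).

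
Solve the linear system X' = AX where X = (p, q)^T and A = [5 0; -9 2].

Coefficient matrix A = [[5, 0], [-9, 2]].
Characteristic polynomial det(A - λI) = λ^2 - 7λ + 10 = 0.
Eigenvalues λ = 2, 5.
For λ=2: (A-λI) row 1 is [3, 0], so an eigenvector is (0, -1).
For λ=5: (A-λI) row 2 is [-9, -3], so an eigenvector is (-1, 3).
General solution: c_1e^(2t)(0,-1) + c_2e^(5t)(-1,3).

p(t) = -c_2e^(5t), q(t) = -c_1e^(2t) + 3c_2e^(5t)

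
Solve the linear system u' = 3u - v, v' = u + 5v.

Coefficient matrix A = [[3, -1], [1, 5]].
Characteristic polynomial det(A - λI) = λ^2 - 8λ + 16 = 0.
Single eigenvalue λ = 4 with algebraic multiplicity 2.
Eigenvector v = (1,-1); generalized eigenvector w with (A-λI)w=v is (0,-1).
General solution: e^(4t)[K_1·v + K_2·(t·v + w)].

u(t) = K_1e^(4t) + K_2te^(4t), v(t) = -K_1e^(4t) - K_2te^(4t) - K_2e^(4t)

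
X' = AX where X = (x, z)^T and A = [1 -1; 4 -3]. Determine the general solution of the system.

Coefficient matrix A = [[1, -1], [4, -3]].
Characteristic polynomial det(A - λI) = λ^2 + 2λ + 1 = 0.
Single eigenvalue λ = -1 with algebraic multiplicity 2.
Eigenvector v = (-1,-2); generalized eigenvector w with (A-λI)w=v is (-2,-3).
General solution: e^(-t)[c_1·v + c_2·(t·v + w)].

x(t) = -c_1e^(-t) - c_2te^(-t) - 2c_2e^(-t), z(t) = -2c_1e^(-t) - 2c_2te^(-t) - 3c_2e^(-t)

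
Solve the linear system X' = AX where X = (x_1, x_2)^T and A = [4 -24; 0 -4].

Coefficient matrix A = [[4, -24], [0, -4]].
Characteristic polynomial det(A - λI) = λ^2 - 16 = 0.
Eigenvalues λ = 4, -4.
For λ=4: (A-λI) row 1 is [0, -24], so an eigenvector is (-1, 0).
For λ=-4: (A-λI) row 1 is [8, -24], so an eigenvector is (-3, -1).
General solution: K_1e^(4t)(-1,0) + K_2e^(-4t)(-3,-1).

x_1(t) = -K_1e^(4t) - 3K_2e^(-4t), x_2(t) = -K_2e^(-4t)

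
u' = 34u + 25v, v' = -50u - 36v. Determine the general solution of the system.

u(t) = -C_1e^(-t)sin(5t) + 2C_1e^(-t)cos(5t) + 2C_2e^(-t)sin(5t) + C_2e^(-t)cos(5t), v(t) = C_1e^(-t)sin(5t) - 3C_1e^(-t)cos(5t) - 3C_2e^(-t)sin(5t) - C_2e^(-t)cos(5t)

Coefficient matrix A = [[34, 25], [-50, -36]].
Characteristic polynomial det(A - λI) = λ^2 + 2λ + 26 = 0.
Eigenvalues λ = -1 ± 5i (complex conjugate pair).
For λ=-1+5i: an eigenvector is (2,-3) - i(-1,1) = (2 + i, -3 - i).
A real fundamental pair from Re and Im of e^((-1+5i)t)v: X_1 = e^(-t)(cos(5t)·(2,-3) + sin(5t)·(-1,1)), X_2 = e^(-t)(sin(5t)·(2,-3) - cos(5t)·(-1,1)).
General solution: C_1X_1 + C_2X_2.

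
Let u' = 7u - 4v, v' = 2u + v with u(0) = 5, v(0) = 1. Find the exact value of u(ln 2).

232

A = [[7,-4],[2,1]]; eigenvalues λ = 3, 5.
Eigenvectors: (1,1) for λ=3, (2,1) for λ=5.
From the initial condition, c_1 = -3, c_2 = 4.
u(ln 2) = (-3)(2^3)(1) + (4)(2^5)(2) = 232.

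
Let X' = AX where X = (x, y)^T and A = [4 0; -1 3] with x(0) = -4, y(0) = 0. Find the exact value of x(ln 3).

-324

A = [[4,0],[-1,3]]; eigenvalues λ = 4, 3.
Eigenvectors: (1,-1) for λ=4, (0,-1) for λ=3.
From the initial condition, c_1 = -4, c_2 = 4.
x(ln 3) = (-4)(3^4)(1) + (4)(3^3)(0) = -324.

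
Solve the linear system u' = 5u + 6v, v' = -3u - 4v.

u(t) = -2c_1e^(2t) + c_2e^(-t), v(t) = c_1e^(2t) - c_2e^(-t)

Coefficient matrix A = [[5, 6], [-3, -4]].
Characteristic polynomial det(A - λI) = λ^2 - λ - 2 = 0.
Eigenvalues λ = 2, -1.
For λ=2: (A-λI) row 1 is [3, 6], so an eigenvector is (-2, 1).
For λ=-1: (A-λI) row 1 is [6, 6], so an eigenvector is (1, -1).
General solution: c_1e^(2t)(-2,1) + c_2e^(-t)(1,-1).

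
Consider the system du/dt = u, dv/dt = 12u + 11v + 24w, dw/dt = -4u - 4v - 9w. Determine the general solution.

u(t) = C_1e^(t), v(t) = -6C_1e^(t) - 2C_2e^(-t) + 3C_3e^(3t), w(t) = 2C_1e^(t) + C_2e^(-t) - C_3e^(3t)

Coefficient matrix A = [[1, 0, 0], [12, 11, 24], [-4, -4, -9]].
det(A - λI) = 0 gives eigenvalues λ = 1, -1, 3.
For λ=1: eigenvector (1,-6,2).
For λ=-1: eigenvector (0,-2,1).
For λ=3: eigenvector (0,3,-1).
General solution: C_1e^(t)(1,-6,2) + C_2e^(-t)(0,-2,1) + C_3e^(3t)(0,3,-1).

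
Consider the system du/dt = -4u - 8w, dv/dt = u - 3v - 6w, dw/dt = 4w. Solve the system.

Coefficient matrix A = [[-4, 0, -8], [1, -3, -6], [0, 0, 4]].
det(A - λI) = 0 gives eigenvalues λ = -4, -3, 4.
For λ=-4: eigenvector (1,-1,0).
For λ=-3: eigenvector (0,1,0).
For λ=4: eigenvector (-1,-1,1).
General solution: K_1e^(-4t)(1,-1,0) + K_2e^(-3t)(0,1,0) + K_3e^(4t)(-1,-1,1).

u(t) = K_1e^(-4t) - K_3e^(4t), v(t) = -K_1e^(-4t) + K_2e^(-3t) - K_3e^(4t), w(t) = K_3e^(4t)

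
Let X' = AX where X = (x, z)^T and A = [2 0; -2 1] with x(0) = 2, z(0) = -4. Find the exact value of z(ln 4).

A = [[2,0],[-2,1]]; eigenvalues λ = 2, 1.
Eigenvectors: (-1,2) for λ=2, (0,1) for λ=1.
From the initial condition, c_1 = -2, c_2 = 0.
z(ln 4) = (-2)(4^2)(2) + (0)(4^1)(1) = -64.

-64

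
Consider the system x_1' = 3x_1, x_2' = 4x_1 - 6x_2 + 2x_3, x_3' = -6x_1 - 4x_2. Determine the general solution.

x_1(t) = c_1e^(3t), x_2(t) = -c_2e^(-4t) + c_3e^(-2t), x_3(t) = -2c_1e^(3t) - c_2e^(-4t) + 2c_3e^(-2t)

Coefficient matrix A = [[3, 0, 0], [4, -6, 2], [-6, -4, 0]].
det(A - λI) = 0 gives eigenvalues λ = 3, -4, -2.
For λ=3: eigenvector (1,0,-2).
For λ=-4: eigenvector (0,-1,-1).
For λ=-2: eigenvector (0,1,2).
General solution: c_1e^(3t)(1,0,-2) + c_2e^(-4t)(0,-1,-1) + c_3e^(-2t)(0,1,2).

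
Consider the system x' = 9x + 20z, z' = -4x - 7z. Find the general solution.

Coefficient matrix A = [[9, 20], [-4, -7]].
Characteristic polynomial det(A - λI) = λ^2 - 2λ + 17 = 0.
Eigenvalues λ = 1 ± 4i (complex conjugate pair).
For λ=1+4i: an eigenvector is (-1,0) - i(-2,1) = (-1 + 2i, 0 - i).
A real fundamental pair from Re and Im of e^((1+4i)t)v: X_1 = e^(t)(cos(4t)·(-1,0) + sin(4t)·(-2,1)), X_2 = e^(t)(sin(4t)·(-1,0) - cos(4t)·(-2,1)).
General solution: c_1X_1 + c_2X_2.

x(t) = -2c_1e^(t)sin(4t) - c_1e^(t)cos(4t) - c_2e^(t)sin(4t) + 2c_2e^(t)cos(4t), z(t) = c_1e^(t)sin(4t) - c_2e^(t)cos(4t)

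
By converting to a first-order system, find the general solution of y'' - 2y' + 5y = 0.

y(t) = K_1e^(t)cos(2t) + K_2e^(t)sin(2t)

Let x_1 = y, x_2 = y'. Then x_1' = x_2 and x_2' = -5x_1 + 2x_2.
A = [[0,1],[-5,2]]; det(A-λI) = λ^2 - 2λ + 5.
Eigenvalues λ = 1 ± 2i.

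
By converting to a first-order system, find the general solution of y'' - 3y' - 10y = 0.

y(t) = c_1e^(5t) + c_2e^(-2t)

Let x_1 = y, x_2 = y'. Then x_1' = x_2 and x_2' = 10x_1 + 3x_2.
A = [[0,1],[10,3]]; det(A-λI) = λ^2 - 3λ - 10.
Eigenvalues λ = 5, -2 with eigenvectors (1,5), (1,-2).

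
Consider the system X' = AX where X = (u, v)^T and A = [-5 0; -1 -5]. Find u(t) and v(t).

Coefficient matrix A = [[-5, 0], [-1, -5]].
Characteristic polynomial det(A - λI) = λ^2 + 10λ + 25 = 0.
Single eigenvalue λ = -5 with algebraic multiplicity 2.
Eigenvector v = (0,-1); generalized eigenvector w with (A-λI)w=v is (1,1).
General solution: e^(-5t)[C_1·v + C_2·(t·v + w)].

u(t) = C_2e^(-5t), v(t) = -C_1e^(-5t) - C_2te^(-5t) + C_2e^(-5t)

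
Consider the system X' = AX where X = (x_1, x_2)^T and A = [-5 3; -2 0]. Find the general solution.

x_1(t) = -3K_1e^(-3t) - K_2e^(-2t), x_2(t) = -2K_1e^(-3t) - K_2e^(-2t)

Coefficient matrix A = [[-5, 3], [-2, 0]].
Characteristic polynomial det(A - λI) = λ^2 + 5λ + 6 = 0.
Eigenvalues λ = -3, -2.
For λ=-3: (A-λI) row 1 is [-2, 3], so an eigenvector is (-3, -2).
For λ=-2: (A-λI) row 1 is [-3, 3], so an eigenvector is (-1, -1).
General solution: K_1e^(-3t)(-3,-2) + K_2e^(-2t)(-1,-1).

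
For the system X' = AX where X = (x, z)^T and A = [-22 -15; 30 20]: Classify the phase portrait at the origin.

stable spiral

A = [[-22,-15],[30,20]]; det(A-λI) = λ^2 + 2λ + 10.
λ = -1 ± 3i: negative real part.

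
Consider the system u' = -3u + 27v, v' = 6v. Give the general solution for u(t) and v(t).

Coefficient matrix A = [[-3, 27], [0, 6]].
Characteristic polynomial det(A - λI) = λ^2 - 3λ - 18 = 0.
Eigenvalues λ = -3, 6.
For λ=-3: (A-λI) row 1 is [0, 27], so an eigenvector is (-1, 0).
For λ=6: (A-λI) row 1 is [-9, 27], so an eigenvector is (-3, -1).
General solution: C_1e^(-3t)(-1,0) + C_2e^(6t)(-3,-1).

u(t) = -C_1e^(-3t) - 3C_2e^(6t), v(t) = -C_2e^(6t)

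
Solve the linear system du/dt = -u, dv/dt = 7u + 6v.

Coefficient matrix A = [[-1, 0], [7, 6]].
Characteristic polynomial det(A - λI) = λ^2 - 5λ - 6 = 0.
Eigenvalues λ = -1, 6.
For λ=-1: (A-λI) row 2 is [7, 7], so an eigenvector is (-1, 1).
For λ=6: (A-λI) row 1 is [-7, 0], so an eigenvector is (0, 1).
General solution: c_1e^(-t)(-1,1) + c_2e^(6t)(0,1).

u(t) = -c_1e^(-t), v(t) = c_1e^(-t) + c_2e^(6t)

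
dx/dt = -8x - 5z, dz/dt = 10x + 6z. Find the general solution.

x(t) = K_1e^(-t)sin(t) + 2K_1e^(-t)cos(t) + 2K_2e^(-t)sin(t) - K_2e^(-t)cos(t), z(t) = -K_1e^(-t)sin(t) - 3K_1e^(-t)cos(t) - 3K_2e^(-t)sin(t) + K_2e^(-t)cos(t)

Coefficient matrix A = [[-8, -5], [10, 6]].
Characteristic polynomial det(A - λI) = λ^2 + 2λ + 2 = 0.
Eigenvalues λ = -1 ± i (complex conjugate pair).
For λ=-1+i: an eigenvector is (2,-3) - i(1,-1) = (2 - i, -3 + i).
A real fundamental pair from Re and Im of e^((-1+i)t)v: X_1 = e^(-t)(cos(t)·(2,-3) + sin(t)·(1,-1)), X_2 = e^(-t)(sin(t)·(2,-3) - cos(t)·(1,-1)).
General solution: K_1X_1 + K_2X_2.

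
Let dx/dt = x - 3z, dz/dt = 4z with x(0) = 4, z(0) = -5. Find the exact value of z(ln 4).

-1280

A = [[1,-3],[0,4]]; eigenvalues λ = 4, 1.
Eigenvectors: (-1,1) for λ=4, (-1,0) for λ=1.
From the initial condition, c_1 = -5, c_2 = 1.
z(ln 4) = (-5)(4^4)(1) + (1)(4^1)(0) = -1280.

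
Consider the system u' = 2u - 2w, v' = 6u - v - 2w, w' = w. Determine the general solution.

Coefficient matrix A = [[2, 0, -2], [6, -1, -2], [0, 0, 1]].
det(A - λI) = 0 gives eigenvalues λ = 2, -1, 1.
For λ=2: eigenvector (1,2,0).
For λ=-1: eigenvector (0,1,0).
For λ=1: eigenvector (2,5,1).
General solution: C_1e^(2t)(1,2,0) + C_2e^(-t)(0,1,0) + C_3e^(t)(2,5,1).

u(t) = C_1e^(2t) + 2C_3e^(t), v(t) = 2C_1e^(2t) + C_2e^(-t) + 5C_3e^(t), w(t) = C_3e^(t)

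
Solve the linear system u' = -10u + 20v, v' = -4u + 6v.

u(t) = -K_1e^(-2t)sin(4t) - 2K_1e^(-2t)cos(4t) - 2K_2e^(-2t)sin(4t) + K_2e^(-2t)cos(4t), v(t) = -K_1e^(-2t)cos(4t) - K_2e^(-2t)sin(4t)

Coefficient matrix A = [[-10, 20], [-4, 6]].
Characteristic polynomial det(A - λI) = λ^2 + 4λ + 20 = 0.
Eigenvalues λ = -2 ± 4i (complex conjugate pair).
For λ=-2+4i: an eigenvector is (-2,-1) - i(-1,0) = (-2 + i, -1).
A real fundamental pair from Re and Im of e^((-2+4i)t)v: X_1 = e^(-2t)(cos(4t)·(-2,-1) + sin(4t)·(-1,0)), X_2 = e^(-2t)(sin(4t)·(-2,-1) - cos(4t)·(-1,0)).
General solution: K_1X_1 + K_2X_2.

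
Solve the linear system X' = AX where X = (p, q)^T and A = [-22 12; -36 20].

Coefficient matrix A = [[-22, 12], [-36, 20]].
Characteristic polynomial det(A - λI) = λ^2 + 2λ - 8 = 0.
Eigenvalues λ = 2, -4.
For λ=2: (A-λI) row 1 is [-24, 12], so an eigenvector is (1, 2).
For λ=-4: (A-λI) row 1 is [-18, 12], so an eigenvector is (-2, -3).
General solution: C_1e^(2t)(1,2) + C_2e^(-4t)(-2,-3).

p(t) = C_1e^(2t) - 2C_2e^(-4t), q(t) = 2C_1e^(2t) - 3C_2e^(-4t)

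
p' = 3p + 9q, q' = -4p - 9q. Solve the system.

Coefficient matrix A = [[3, 9], [-4, -9]].
Characteristic polynomial det(A - λI) = λ^2 + 6λ + 9 = 0.
Single eigenvalue λ = -3 with algebraic multiplicity 2.
Eigenvector v = (-3,2); generalized eigenvector w with (A-λI)w=v is (1,-1).
General solution: e^(-3t)[C_1·v + C_2·(t·v + w)].

p(t) = -3C_1e^(-3t) - 3C_2te^(-3t) + C_2e^(-3t), q(t) = 2C_1e^(-3t) + 2C_2te^(-3t) - C_2e^(-3t)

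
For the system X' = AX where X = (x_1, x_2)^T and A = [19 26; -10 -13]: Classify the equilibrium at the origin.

A = [[19,26],[-10,-13]]; det(A-λI) = λ^2 - 6λ + 13.
λ = 3 ± 2i: positive real part.

unstable spiral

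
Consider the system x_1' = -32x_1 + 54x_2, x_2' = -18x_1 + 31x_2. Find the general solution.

Coefficient matrix A = [[-32, 54], [-18, 31]].
Characteristic polynomial det(A - λI) = λ^2 + λ - 20 = 0.
Eigenvalues λ = -5, 4.
For λ=-5: (A-λI) row 1 is [-27, 54], so an eigenvector is (2, 1).
For λ=4: (A-λI) row 1 is [-36, 54], so an eigenvector is (3, 2).
General solution: c_1e^(-5t)(2,1) + c_2e^(4t)(3,2).

x_1(t) = 2c_1e^(-5t) + 3c_2e^(4t), x_2(t) = c_1e^(-5t) + 2c_2e^(4t)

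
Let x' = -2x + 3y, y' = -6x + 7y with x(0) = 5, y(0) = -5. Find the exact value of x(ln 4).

A = [[-2,3],[-6,7]]; eigenvalues λ = 4, 1.
Eigenvectors: (-1,-2) for λ=4, (-1,-1) for λ=1.
From the initial condition, c_1 = 10, c_2 = -15.
x(ln 4) = (10)(4^4)(-1) + (-15)(4^1)(-1) = -2500.

-2500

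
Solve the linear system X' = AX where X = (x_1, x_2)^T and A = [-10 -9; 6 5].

Coefficient matrix A = [[-10, -9], [6, 5]].
Characteristic polynomial det(A - λI) = λ^2 + 5λ + 4 = 0.
Eigenvalues λ = -1, -4.
For λ=-1: (A-λI) row 1 is [-9, -9], so an eigenvector is (-1, 1).
For λ=-4: (A-λI) row 1 is [-6, -9], so an eigenvector is (3, -2).
General solution: K_1e^(-t)(-1,1) + K_2e^(-4t)(3,-2).

x_1(t) = -K_1e^(-t) + 3K_2e^(-4t), x_2(t) = K_1e^(-t) - 2K_2e^(-4t)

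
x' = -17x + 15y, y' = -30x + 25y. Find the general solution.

x(t) = c_1e^(4t)sin(3t) + 2c_1e^(4t)cos(3t) + 2c_2e^(4t)sin(3t) - c_2e^(4t)cos(3t), y(t) = c_1e^(4t)sin(3t) + 3c_1e^(4t)cos(3t) + 3c_2e^(4t)sin(3t) - c_2e^(4t)cos(3t)

Coefficient matrix A = [[-17, 15], [-30, 25]].
Characteristic polynomial det(A - λI) = λ^2 - 8λ + 25 = 0.
Eigenvalues λ = 4 ± 3i (complex conjugate pair).
For λ=4+3i: an eigenvector is (2,3) - i(1,1) = (2 - i, 3 - i).
A real fundamental pair from Re and Im of e^((4+3i)t)v: X_1 = e^(4t)(cos(3t)·(2,3) + sin(3t)·(1,1)), X_2 = e^(4t)(sin(3t)·(2,3) - cos(3t)·(1,1)).
General solution: c_1X_1 + c_2X_2.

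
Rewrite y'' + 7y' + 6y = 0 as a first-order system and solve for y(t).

y(t) = c_1e^(-6t) + c_2e^(-t)

Let x_1 = y, x_2 = y'. Then x_1' = x_2 and x_2' = -6x_1 - 7x_2.
A = [[0,1],[-6,-7]]; det(A-λI) = λ^2 + 7λ + 6.
Eigenvalues λ = -6, -1 with eigenvectors (1,-6), (1,-1).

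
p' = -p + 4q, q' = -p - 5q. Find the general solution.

Coefficient matrix A = [[-1, 4], [-1, -5]].
Characteristic polynomial det(A - λI) = λ^2 + 6λ + 9 = 0.
Single eigenvalue λ = -3 with algebraic multiplicity 2.
Eigenvector v = (-2,1); generalized eigenvector w with (A-λI)w=v is (3,-2).
General solution: e^(-3t)[K_1·v + K_2·(t·v + w)].

p(t) = -2K_1e^(-3t) - 2K_2te^(-3t) + 3K_2e^(-3t), q(t) = K_1e^(-3t) + K_2te^(-3t) - 2K_2e^(-3t)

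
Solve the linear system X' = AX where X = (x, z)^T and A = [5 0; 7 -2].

Coefficient matrix A = [[5, 0], [7, -2]].
Characteristic polynomial det(A - λI) = λ^2 - 3λ - 10 = 0.
Eigenvalues λ = 5, -2.
For λ=5: (A-λI) row 2 is [7, -7], so an eigenvector is (1, 1).
For λ=-2: (A-λI) row 1 is [7, 0], so an eigenvector is (0, -1).
General solution: C_1e^(5t)(1,1) + C_2e^(-2t)(0,-1).

x(t) = C_1e^(5t), z(t) = C_1e^(5t) - C_2e^(-2t)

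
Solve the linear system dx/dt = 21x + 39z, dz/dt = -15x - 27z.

x(t) = 2C_1e^(-3t)sin(3t) - 3C_1e^(-3t)cos(3t) - 3C_2e^(-3t)sin(3t) - 2C_2e^(-3t)cos(3t), z(t) = -C_1e^(-3t)sin(3t) + 2C_1e^(-3t)cos(3t) + 2C_2e^(-3t)sin(3t) + C_2e^(-3t)cos(3t)

Coefficient matrix A = [[21, 39], [-15, -27]].
Characteristic polynomial det(A - λI) = λ^2 + 6λ + 18 = 0.
Eigenvalues λ = -3 ± 3i (complex conjugate pair).
For λ=-3+3i: an eigenvector is (-3,2) - i(2,-1) = (-3 - 2i, 2 + i).
A real fundamental pair from Re and Im of e^((-3+3i)t)v: X_1 = e^(-3t)(cos(3t)·(-3,2) + sin(3t)·(2,-1)), X_2 = e^(-3t)(sin(3t)·(-3,2) - cos(3t)·(2,-1)).
General solution: C_1X_1 + C_2X_2.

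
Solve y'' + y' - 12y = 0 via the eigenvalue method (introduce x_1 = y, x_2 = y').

y(t) = c_1e^(-4t) + c_2e^(3t)

Let x_1 = y, x_2 = y'. Then x_1' = x_2 and x_2' = 12x_1 - x_2.
A = [[0,1],[12,-1]]; det(A-λI) = λ^2 + λ - 12.
Eigenvalues λ = -4, 3 with eigenvectors (1,-4), (1,3).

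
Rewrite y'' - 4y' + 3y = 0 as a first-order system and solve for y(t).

Let x_1 = y, x_2 = y'. Then x_1' = x_2 and x_2' = -3x_1 + 4x_2.
A = [[0,1],[-3,4]]; det(A-λI) = λ^2 - 4λ + 3.
Eigenvalues λ = 3, 1 with eigenvectors (1,3), (1,1).

y(t) = K_1e^(3t) + K_2e^(t)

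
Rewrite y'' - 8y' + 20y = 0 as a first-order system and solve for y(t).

Let x_1 = y, x_2 = y'. Then x_1' = x_2 and x_2' = -20x_1 + 8x_2.
A = [[0,1],[-20,8]]; det(A-λI) = λ^2 - 8λ + 20.
Eigenvalues λ = 4 ± 2i.

y(t) = K_1e^(4t)cos(2t) + K_2e^(4t)sin(2t)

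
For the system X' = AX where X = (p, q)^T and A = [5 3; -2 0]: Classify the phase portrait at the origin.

A = [[5,3],[-2,0]]; det(A-λI) = λ^2 - 5λ + 6.
λ = 2, 3: both positive.

unstable node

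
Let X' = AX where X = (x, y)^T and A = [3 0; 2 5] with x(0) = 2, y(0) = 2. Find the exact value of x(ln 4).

128

A = [[3,0],[2,5]]; eigenvalues λ = 5, 3.
Eigenvectors: (0,1) for λ=5, (1,-1) for λ=3.
From the initial condition, c_1 = 4, c_2 = 2.
x(ln 4) = (4)(4^5)(0) + (2)(4^3)(1) = 128.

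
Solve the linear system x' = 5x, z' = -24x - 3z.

Coefficient matrix A = [[5, 0], [-24, -3]].
Characteristic polynomial det(A - λI) = λ^2 - 2λ - 15 = 0.
Eigenvalues λ = 5, -3.
For λ=5: (A-λI) row 2 is [-24, -8], so an eigenvector is (-1, 3).
For λ=-3: (A-λI) row 1 is [8, 0], so an eigenvector is (0, -1).
General solution: c_1e^(5t)(-1,3) + c_2e^(-3t)(0,-1).

x(t) = -c_1e^(5t), z(t) = 3c_1e^(5t) - c_2e^(-3t)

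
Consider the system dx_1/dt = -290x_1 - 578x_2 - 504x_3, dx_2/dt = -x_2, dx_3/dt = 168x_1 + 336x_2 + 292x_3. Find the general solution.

Coefficient matrix A = [[-290, -578, -504], [0, -1, 0], [168, 336, 292]].
det(A - λI) = 0 gives eigenvalues λ = -1, -2, 4.
For λ=-1: eigenvector (-2,1,0).
For λ=-2: eigenvector (-7,0,4).
For λ=4: eigenvector (12,0,-7).
General solution: C_1e^(-t)(-2,1,0) + C_2e^(-2t)(-7,0,4) + C_3e^(4t)(12,0,-7).

x_1(t) = -2C_1e^(-t) - 7C_2e^(-2t) + 12C_3e^(4t), x_2(t) = C_1e^(-t), x_3(t) = 4C_2e^(-2t) - 7C_3e^(4t)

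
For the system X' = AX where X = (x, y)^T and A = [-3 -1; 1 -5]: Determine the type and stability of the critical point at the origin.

stable improper node

A = [[-3,-1],[1,-5]]; det(A-λI) = λ^2 + 8λ + 16.
repeated λ = -4 with a single eigenvector.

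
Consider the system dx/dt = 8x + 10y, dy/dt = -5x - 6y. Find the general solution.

x(t) = -3c_1e^(t)sin(t) + c_1e^(t)cos(t) + c_2e^(t)sin(t) + 3c_2e^(t)cos(t), y(t) = 2c_1e^(t)sin(t) - c_1e^(t)cos(t) - c_2e^(t)sin(t) - 2c_2e^(t)cos(t)

Coefficient matrix A = [[8, 10], [-5, -6]].
Characteristic polynomial det(A - λI) = λ^2 - 2λ + 2 = 0.
Eigenvalues λ = 1 ± i (complex conjugate pair).
For λ=1+i: an eigenvector is (1,-1) - i(-3,2) = (1 + 3i, -1 - 2i).
A real fundamental pair from Re and Im of e^((1+i)t)v: X_1 = e^(t)(cos(t)·(1,-1) + sin(t)·(-3,2)), X_2 = e^(t)(sin(t)·(1,-1) - cos(t)·(-3,2)).
General solution: c_1X_1 + c_2X_2.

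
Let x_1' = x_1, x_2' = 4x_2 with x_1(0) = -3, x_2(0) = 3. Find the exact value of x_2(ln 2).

48

A = [[1,0],[0,4]]; eigenvalues λ = 4, 1.
Eigenvectors: (0,-1) for λ=4, (1,0) for λ=1.
From the initial condition, c_1 = -3, c_2 = -3.
x_2(ln 2) = (-3)(2^4)(-1) + (-3)(2^1)(0) = 48.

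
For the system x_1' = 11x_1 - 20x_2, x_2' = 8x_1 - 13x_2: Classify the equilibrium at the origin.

stable spiral

A = [[11,-20],[8,-13]]; det(A-λI) = λ^2 + 2λ + 17.
λ = -1 ± 4i: negative real part.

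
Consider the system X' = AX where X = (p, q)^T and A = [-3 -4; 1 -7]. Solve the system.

p(t) = 2C_1e^(-5t) + 2C_2te^(-5t) - 3C_2e^(-5t), q(t) = C_1e^(-5t) + C_2te^(-5t) - 2C_2e^(-5t)

Coefficient matrix A = [[-3, -4], [1, -7]].
Characteristic polynomial det(A - λI) = λ^2 + 10λ + 25 = 0.
Single eigenvalue λ = -5 with algebraic multiplicity 2.
Eigenvector v = (2,1); generalized eigenvector w with (A-λI)w=v is (-3,-2).
General solution: e^(-5t)[C_1·v + C_2·(t·v + w)].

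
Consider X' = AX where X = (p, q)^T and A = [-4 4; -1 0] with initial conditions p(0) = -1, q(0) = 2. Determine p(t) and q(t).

p(t) = 10te^(-2t) - e^(-2t), q(t) = 5te^(-2t) + 2e^(-2t)

Coefficient matrix A = [[-4, 4], [-1, 0]].
Characteristic polynomial det(A - λI) = λ^2 + 4λ + 4 = 0.
Single eigenvalue λ = -2 with algebraic multiplicity 2.
Eigenvector v = (-2,-1); generalized eigenvector w with (A-λI)w=v is (-3,-2).
General solution: e^(-2t)[c_1·v + c_2·(t·v + w)].
Applying p(0)=-1, q(0)=2 gives c_1=8, c_2=-5.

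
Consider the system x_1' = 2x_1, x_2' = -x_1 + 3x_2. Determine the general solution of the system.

x_1(t) = C_2e^(2t), x_2(t) = -C_1e^(3t) + C_2e^(2t)

Coefficient matrix A = [[2, 0], [-1, 3]].
Characteristic polynomial det(A - λI) = λ^2 - 5λ + 6 = 0.
Eigenvalues λ = 3, 2.
For λ=3: (A-λI) row 1 is [-1, 0], so an eigenvector is (0, -1).
For λ=2: (A-λI) row 2 is [-1, 1], so an eigenvector is (1, 1).
General solution: C_1e^(3t)(0,-1) + C_2e^(2t)(1,1).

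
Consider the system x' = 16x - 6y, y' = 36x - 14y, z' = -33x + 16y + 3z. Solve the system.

x(t) = C_1e^(4t) + C_2e^(-2t), y(t) = 2C_1e^(4t) + 3C_2e^(-2t), z(t) = -C_1e^(4t) - 3C_2e^(-2t) + C_3e^(3t)

Coefficient matrix A = [[16, -6, 0], [36, -14, 0], [-33, 16, 3]].
det(A - λI) = 0 gives eigenvalues λ = 4, -2, 3.
For λ=4: eigenvector (1,2,-1).
For λ=-2: eigenvector (1,3,-3).
For λ=3: eigenvector (0,0,1).
General solution: C_1e^(4t)(1,2,-1) + C_2e^(-2t)(1,3,-3) + C_3e^(3t)(0,0,1).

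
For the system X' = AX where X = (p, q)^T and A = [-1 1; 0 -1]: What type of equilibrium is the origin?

stable improper node

A = [[-1,1],[0,-1]]; det(A-λI) = λ^2 + 2λ + 1.
repeated λ = -1 with a single eigenvector.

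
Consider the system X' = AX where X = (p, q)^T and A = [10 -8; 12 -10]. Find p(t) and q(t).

p(t) = -c_1e^(2t) + 2c_2e^(-2t), q(t) = -c_1e^(2t) + 3c_2e^(-2t)

Coefficient matrix A = [[10, -8], [12, -10]].
Characteristic polynomial det(A - λI) = λ^2 - 4 = 0.
Eigenvalues λ = 2, -2.
For λ=2: (A-λI) row 1 is [8, -8], so an eigenvector is (-1, -1).
For λ=-2: (A-λI) row 1 is [12, -8], so an eigenvector is (2, 3).
General solution: c_1e^(2t)(-1,-1) + c_2e^(-2t)(2,3).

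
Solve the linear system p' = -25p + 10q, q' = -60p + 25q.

p(t) = -K_1e^(5t) + K_2e^(-5t), q(t) = -3K_1e^(5t) + 2K_2e^(-5t)

Coefficient matrix A = [[-25, 10], [-60, 25]].
Characteristic polynomial det(A - λI) = λ^2 - 25 = 0.
Eigenvalues λ = 5, -5.
For λ=5: (A-λI) row 1 is [-30, 10], so an eigenvector is (-1, -3).
For λ=-5: (A-λI) row 1 is [-20, 10], so an eigenvector is (1, 2).
General solution: K_1e^(5t)(-1,-3) + K_2e^(-5t)(1,2).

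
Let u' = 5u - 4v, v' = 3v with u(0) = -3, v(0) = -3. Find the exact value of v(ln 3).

-81

A = [[5,-4],[0,3]]; eigenvalues λ = 5, 3.
Eigenvectors: (-1,0) for λ=5, (-2,-1) for λ=3.
From the initial condition, c_1 = -3, c_2 = 3.
v(ln 3) = (-3)(3^5)(0) + (3)(3^3)(-1) = -81.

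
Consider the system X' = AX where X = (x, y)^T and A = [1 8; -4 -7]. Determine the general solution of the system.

Coefficient matrix A = [[1, 8], [-4, -7]].
Characteristic polynomial det(A - λI) = λ^2 + 6λ + 25 = 0.
Eigenvalues λ = -3 ± 4i (complex conjugate pair).
For λ=-3+4i: an eigenvector is (1,0) - i(1,-1) = (1 - i, 0 + i).
A real fundamental pair from Re and Im of e^((-3+4i)t)v: X_1 = e^(-3t)(cos(4t)·(1,0) + sin(4t)·(1,-1)), X_2 = e^(-3t)(sin(4t)·(1,0) - cos(4t)·(1,-1)).
General solution: K_1X_1 + K_2X_2.

x(t) = K_1e^(-3t)sin(4t) + K_1e^(-3t)cos(4t) + K_2e^(-3t)sin(4t) - K_2e^(-3t)cos(4t), y(t) = -K_1e^(-3t)sin(4t) + K_2e^(-3t)cos(4t)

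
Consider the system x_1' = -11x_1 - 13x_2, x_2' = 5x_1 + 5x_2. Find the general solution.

x_1(t) = 3C_1e^(-3t)sin(t) - 2C_1e^(-3t)cos(t) - 2C_2e^(-3t)sin(t) - 3C_2e^(-3t)cos(t), x_2(t) = -2C_1e^(-3t)sin(t) + C_1e^(-3t)cos(t) + C_2e^(-3t)sin(t) + 2C_2e^(-3t)cos(t)

Coefficient matrix A = [[-11, -13], [5, 5]].
Characteristic polynomial det(A - λI) = λ^2 + 6λ + 10 = 0.
Eigenvalues λ = -3 ± i (complex conjugate pair).
For λ=-3+i: an eigenvector is (-2,1) - i(3,-2) = (-2 - 3i, 1 + 2i).
A real fundamental pair from Re and Im of e^((-3+i)t)v: X_1 = e^(-3t)(cos(t)·(-2,1) + sin(t)·(3,-2)), X_2 = e^(-3t)(sin(t)·(-2,1) - cos(t)·(3,-2)).
General solution: C_1X_1 + C_2X_2.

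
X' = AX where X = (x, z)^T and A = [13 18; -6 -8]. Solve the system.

Coefficient matrix A = [[13, 18], [-6, -8]].
Characteristic polynomial det(A - λI) = λ^2 - 5λ + 4 = 0.
Eigenvalues λ = 4, 1.
For λ=4: (A-λI) row 1 is [9, 18], so an eigenvector is (-2, 1).
For λ=1: (A-λI) row 1 is [12, 18], so an eigenvector is (3, -2).
General solution: C_1e^(4t)(-2,1) + C_2e^(t)(3,-2).

x(t) = -2C_1e^(4t) + 3C_2e^(t), z(t) = C_1e^(4t) - 2C_2e^(t)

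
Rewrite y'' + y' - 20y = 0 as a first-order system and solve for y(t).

y(t) = C_1e^(4t) + C_2e^(-5t)

Let x_1 = y, x_2 = y'. Then x_1' = x_2 and x_2' = 20x_1 - x_2.
A = [[0,1],[20,-1]]; det(A-λI) = λ^2 + λ - 20.
Eigenvalues λ = 4, -5 with eigenvectors (1,4), (1,-5).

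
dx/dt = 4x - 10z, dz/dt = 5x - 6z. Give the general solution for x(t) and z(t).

Coefficient matrix A = [[4, -10], [5, -6]].
Characteristic polynomial det(A - λI) = λ^2 + 2λ + 26 = 0.
Eigenvalues λ = -1 ± 5i (complex conjugate pair).
For λ=-1+5i: an eigenvector is (-1,-1) - i(1,0) = (-1 - i, -1).
A real fundamental pair from Re and Im of e^((-1+5i)t)v: X_1 = e^(-t)(cos(5t)·(-1,-1) + sin(5t)·(1,0)), X_2 = e^(-t)(sin(5t)·(-1,-1) - cos(5t)·(1,0)).
General solution: C_1X_1 + C_2X_2.

x(t) = C_1e^(-t)sin(5t) - C_1e^(-t)cos(5t) - C_2e^(-t)sin(5t) - C_2e^(-t)cos(5t), z(t) = -C_1e^(-t)cos(5t) - C_2e^(-t)sin(5t)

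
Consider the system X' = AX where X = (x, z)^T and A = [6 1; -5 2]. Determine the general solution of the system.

Coefficient matrix A = [[6, 1], [-5, 2]].
Characteristic polynomial det(A - λI) = λ^2 - 8λ + 17 = 0.
Eigenvalues λ = 4 ± i (complex conjugate pair).
For λ=4+i: an eigenvector is (0,1) - i(1,-2) = (0 - i, 1 + 2i).
A real fundamental pair from Re and Im of e^((4+i)t)v: X_1 = e^(4t)(cos(t)·(0,1) + sin(t)·(1,-2)), X_2 = e^(4t)(sin(t)·(0,1) - cos(t)·(1,-2)).
General solution: K_1X_1 + K_2X_2.

x(t) = K_1e^(4t)sin(t) - K_2e^(4t)cos(t), z(t) = -2K_1e^(4t)sin(t) + K_1e^(4t)cos(t) + K_2e^(4t)sin(t) + 2K_2e^(4t)cos(t)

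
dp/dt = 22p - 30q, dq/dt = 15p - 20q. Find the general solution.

Coefficient matrix A = [[22, -30], [15, -20]].
Characteristic polynomial det(A - λI) = λ^2 - 2λ + 10 = 0.
Eigenvalues λ = 1 ± 3i (complex conjugate pair).
For λ=1+3i: an eigenvector is (1,1) - i(-3,-2) = (1 + 3i, 1 + 2i).
A real fundamental pair from Re and Im of e^((1+3i)t)v: X_1 = e^(t)(cos(3t)·(1,1) + sin(3t)·(-3,-2)), X_2 = e^(t)(sin(3t)·(1,1) - cos(3t)·(-3,-2)).
General solution: C_1X_1 + C_2X_2.

p(t) = -3C_1e^(t)sin(3t) + C_1e^(t)cos(3t) + C_2e^(t)sin(3t) + 3C_2e^(t)cos(3t), q(t) = -2C_1e^(t)sin(3t) + C_1e^(t)cos(3t) + C_2e^(t)sin(3t) + 2C_2e^(t)cos(3t)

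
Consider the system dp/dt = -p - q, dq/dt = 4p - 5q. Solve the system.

Coefficient matrix A = [[-1, -1], [4, -5]].
Characteristic polynomial det(A - λI) = λ^2 + 6λ + 9 = 0.
Single eigenvalue λ = -3 with algebraic multiplicity 2.
Eigenvector v = (1,2); generalized eigenvector w with (A-λI)w=v is (0,-1).
General solution: e^(-3t)[c_1·v + c_2·(t·v + w)].

p(t) = c_1e^(-3t) + c_2te^(-3t), q(t) = 2c_1e^(-3t) + 2c_2te^(-3t) - c_2e^(-3t)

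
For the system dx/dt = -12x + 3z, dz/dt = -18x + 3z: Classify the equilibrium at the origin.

A = [[-12,3],[-18,3]]; det(A-λI) = λ^2 + 9λ + 18.
λ = -6, -3: both negative.

stable node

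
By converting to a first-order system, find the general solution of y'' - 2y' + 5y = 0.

Let x_1 = y, x_2 = y'. Then x_1' = x_2 and x_2' = -5x_1 + 2x_2.
A = [[0,1],[-5,2]]; det(A-λI) = λ^2 - 2λ + 5.
Eigenvalues λ = 1 ± 2i.

y(t) = C_1e^(t)cos(2t) + C_2e^(t)sin(2t)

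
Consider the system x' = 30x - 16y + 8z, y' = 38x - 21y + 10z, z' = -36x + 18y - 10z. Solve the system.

x(t) = K_1e^(-2t) + 2K_3e^(2t), y(t) = 2K_1e^(-2t) + K_2e^(-t) + 2K_3e^(2t), z(t) = 2K_2e^(-t) - 3K_3e^(2t)

Coefficient matrix A = [[30, -16, 8], [38, -21, 10], [-36, 18, -10]].
det(A - λI) = 0 gives eigenvalues λ = -2, -1, 2.
For λ=-2: eigenvector (1,2,0).
For λ=-1: eigenvector (0,1,2).
For λ=2: eigenvector (2,2,-3).
General solution: K_1e^(-2t)(1,2,0) + K_2e^(-t)(0,1,2) + K_3e^(2t)(2,2,-3).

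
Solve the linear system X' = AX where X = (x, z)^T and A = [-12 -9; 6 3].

x(t) = -C_1e^(-3t) - 3C_2e^(-6t), z(t) = C_1e^(-3t) + 2C_2e^(-6t)

Coefficient matrix A = [[-12, -9], [6, 3]].
Characteristic polynomial det(A - λI) = λ^2 + 9λ + 18 = 0.
Eigenvalues λ = -3, -6.
For λ=-3: (A-λI) row 1 is [-9, -9], so an eigenvector is (-1, 1).
For λ=-6: (A-λI) row 1 is [-6, -9], so an eigenvector is (-3, 2).
General solution: C_1e^(-3t)(-1,1) + C_2e^(-6t)(-3,2).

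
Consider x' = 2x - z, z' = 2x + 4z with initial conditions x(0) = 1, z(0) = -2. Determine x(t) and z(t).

Coefficient matrix A = [[2, -1], [2, 4]].
Characteristic polynomial det(A - λI) = λ^2 - 6λ + 10 = 0.
Eigenvalues λ = 3 ± i (complex conjugate pair).
For λ=3+i: an eigenvector is (1,-1) - i(0,1) = (1, -1 - i).
A real fundamental pair from Re and Im of e^((3+i)t)v: X_1 = e^(3t)(cos(t)·(1,-1) + sin(t)·(0,1)), X_2 = e^(3t)(sin(t)·(1,-1) - cos(t)·(0,1)).
General solution: c_1X_1 + c_2X_2.
Applying x(0)=1, z(0)=-2 gives c_1=1, c_2=1.

x(t) = e^(3t)sin(t) + e^(3t)cos(t), z(t) = -2e^(3t)cos(t)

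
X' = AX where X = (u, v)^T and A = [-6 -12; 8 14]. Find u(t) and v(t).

u(t) = C_1e^(6t) - 3C_2e^(2t), v(t) = -C_1e^(6t) + 2C_2e^(2t)

Coefficient matrix A = [[-6, -12], [8, 14]].
Characteristic polynomial det(A - λI) = λ^2 - 8λ + 12 = 0.
Eigenvalues λ = 6, 2.
For λ=6: (A-λI) row 1 is [-12, -12], so an eigenvector is (1, -1).
For λ=2: (A-λI) row 1 is [-8, -12], so an eigenvector is (-3, 2).
General solution: C_1e^(6t)(1,-1) + C_2e^(2t)(-3,2).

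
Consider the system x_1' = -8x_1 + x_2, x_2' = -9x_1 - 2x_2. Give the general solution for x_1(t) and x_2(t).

Coefficient matrix A = [[-8, 1], [-9, -2]].
Characteristic polynomial det(A - λI) = λ^2 + 10λ + 25 = 0.
Single eigenvalue λ = -5 with algebraic multiplicity 2.
Eigenvector v = (1,3); generalized eigenvector w with (A-λI)w=v is (0,1).
General solution: e^(-5t)[K_1·v + K_2·(t·v + w)].

x_1(t) = K_1e^(-5t) + K_2te^(-5t), x_2(t) = 3K_1e^(-5t) + 3K_2te^(-5t) + K_2e^(-5t)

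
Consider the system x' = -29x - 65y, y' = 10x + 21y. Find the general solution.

x(t) = -2c_1e^(-4t)sin(5t) + 3c_1e^(-4t)cos(5t) + 3c_2e^(-4t)sin(5t) + 2c_2e^(-4t)cos(5t), y(t) = c_1e^(-4t)sin(5t) - c_1e^(-4t)cos(5t) - c_2e^(-4t)sin(5t) - c_2e^(-4t)cos(5t)

Coefficient matrix A = [[-29, -65], [10, 21]].
Characteristic polynomial det(A - λI) = λ^2 + 8λ + 41 = 0.
Eigenvalues λ = -4 ± 5i (complex conjugate pair).
For λ=-4+5i: an eigenvector is (3,-1) - i(-2,1) = (3 + 2i, -1 - i).
A real fundamental pair from Re and Im of e^((-4+5i)t)v: X_1 = e^(-4t)(cos(5t)·(3,-1) + sin(5t)·(-2,1)), X_2 = e^(-4t)(sin(5t)·(3,-1) - cos(5t)·(-2,1)).
General solution: c_1X_1 + c_2X_2.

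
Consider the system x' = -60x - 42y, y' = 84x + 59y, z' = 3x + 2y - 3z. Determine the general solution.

Coefficient matrix A = [[-60, -42, 0], [84, 59, 0], [3, 2, -3]].
det(A - λI) = 0 gives eigenvalues λ = -4, 3, -3.
For λ=-4: eigenvector (3,-4,-1).
For λ=3: eigenvector (-2,3,0).
For λ=-3: eigenvector (0,0,1).
General solution: C_1e^(-4t)(3,-4,-1) + C_2e^(3t)(-2,3,0) + C_3e^(-3t)(0,0,1).

x(t) = 3C_1e^(-4t) - 2C_2e^(3t), y(t) = -4C_1e^(-4t) + 3C_2e^(3t), z(t) = -C_1e^(-4t) + C_3e^(-3t)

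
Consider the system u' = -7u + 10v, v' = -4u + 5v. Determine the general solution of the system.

Coefficient matrix A = [[-7, 10], [-4, 5]].
Characteristic polynomial det(A - λI) = λ^2 + 2λ + 5 = 0.
Eigenvalues λ = -1 ± 2i (complex conjugate pair).
For λ=-1+2i: an eigenvector is (1,1) - i(2,1) = (1 - 2i, 1 - i).
A real fundamental pair from Re and Im of e^((-1+2i)t)v: X_1 = e^(-t)(cos(2t)·(1,1) + sin(2t)·(2,1)), X_2 = e^(-t)(sin(2t)·(1,1) - cos(2t)·(2,1)).
General solution: K_1X_1 + K_2X_2.

u(t) = 2K_1e^(-t)sin(2t) + K_1e^(-t)cos(2t) + K_2e^(-t)sin(2t) - 2K_2e^(-t)cos(2t), v(t) = K_1e^(-t)sin(2t) + K_1e^(-t)cos(2t) + K_2e^(-t)sin(2t) - K_2e^(-t)cos(2t)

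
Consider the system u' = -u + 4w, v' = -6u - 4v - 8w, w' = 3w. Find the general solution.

u(t) = c_1e^(3t) - c_3e^(-t), v(t) = -2c_1e^(3t) + c_2e^(-4t) + 2c_3e^(-t), w(t) = c_1e^(3t)

Coefficient matrix A = [[-1, 0, 4], [-6, -4, -8], [0, 0, 3]].
det(A - λI) = 0 gives eigenvalues λ = 3, -4, -1.
For λ=3: eigenvector (1,-2,1).
For λ=-4: eigenvector (0,1,0).
For λ=-1: eigenvector (-1,2,0).
General solution: c_1e^(3t)(1,-2,1) + c_2e^(-4t)(0,1,0) + c_3e^(-t)(-1,2,0).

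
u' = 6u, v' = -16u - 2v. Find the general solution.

Coefficient matrix A = [[6, 0], [-16, -2]].
Characteristic polynomial det(A - λI) = λ^2 - 4λ - 12 = 0.
Eigenvalues λ = 6, -2.
For λ=6: (A-λI) row 2 is [-16, -8], so an eigenvector is (-1, 2).
For λ=-2: (A-λI) row 1 is [8, 0], so an eigenvector is (0, 1).
General solution: K_1e^(6t)(-1,2) + K_2e^(-2t)(0,1).

u(t) = -K_1e^(6t), v(t) = 2K_1e^(6t) + K_2e^(-2t)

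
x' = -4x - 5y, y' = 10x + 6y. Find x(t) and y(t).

x(t) = K_1e^(t)sin(5t) - K_2e^(t)cos(5t), y(t) = -K_1e^(t)sin(5t) - K_1e^(t)cos(5t) - K_2e^(t)sin(5t) + K_2e^(t)cos(5t)

Coefficient matrix A = [[-4, -5], [10, 6]].
Characteristic polynomial det(A - λI) = λ^2 - 2λ + 26 = 0.
Eigenvalues λ = 1 ± 5i (complex conjugate pair).
For λ=1+5i: an eigenvector is (0,-1) - i(1,-1) = (0 - i, -1 + i).
A real fundamental pair from Re and Im of e^((1+5i)t)v: X_1 = e^(t)(cos(5t)·(0,-1) + sin(5t)·(1,-1)), X_2 = e^(t)(sin(5t)·(0,-1) - cos(5t)·(1,-1)).
General solution: K_1X_1 + K_2X_2.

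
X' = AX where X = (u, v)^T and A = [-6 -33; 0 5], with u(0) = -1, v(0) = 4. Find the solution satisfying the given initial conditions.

u(t) = -12e^(5t) + 11e^(-6t), v(t) = 4e^(5t)

Coefficient matrix A = [[-6, -33], [0, 5]].
Characteristic polynomial det(A - λI) = λ^2 + λ - 30 = 0.
Eigenvalues λ = -6, 5.
For λ=-6: (A-λI) row 1 is [0, -33], so an eigenvector is (1, 0).
For λ=5: (A-λI) row 1 is [-11, -33], so an eigenvector is (-3, 1).
General solution: K_1e^(-6t)(1,0) + K_2e^(5t)(-3,1).
Applying u(0)=-1, v(0)=4 gives K_1=11, K_2=4.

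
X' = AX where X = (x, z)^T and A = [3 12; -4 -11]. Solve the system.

x(t) = 2C_1e^(-3t) - 3C_2e^(-5t), z(t) = -C_1e^(-3t) + 2C_2e^(-5t)

Coefficient matrix A = [[3, 12], [-4, -11]].
Characteristic polynomial det(A - λI) = λ^2 + 8λ + 15 = 0.
Eigenvalues λ = -3, -5.
For λ=-3: (A-λI) row 1 is [6, 12], so an eigenvector is (2, -1).
For λ=-5: (A-λI) row 1 is [8, 12], so an eigenvector is (-3, 2).
General solution: C_1e^(-3t)(2,-1) + C_2e^(-5t)(-3,2).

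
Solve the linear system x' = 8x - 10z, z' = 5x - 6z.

Coefficient matrix A = [[8, -10], [5, -6]].
Characteristic polynomial det(A - λI) = λ^2 - 2λ + 2 = 0.
Eigenvalues λ = 1 ± i (complex conjugate pair).
For λ=1+i: an eigenvector is (-1,-1) - i(3,2) = (-1 - 3i, -1 - 2i).
A real fundamental pair from Re and Im of e^((1+i)t)v: X_1 = e^(t)(cos(t)·(-1,-1) + sin(t)·(3,2)), X_2 = e^(t)(sin(t)·(-1,-1) - cos(t)·(3,2)).
General solution: C_1X_1 + C_2X_2.

x(t) = 3C_1e^(t)sin(t) - C_1e^(t)cos(t) - C_2e^(t)sin(t) - 3C_2e^(t)cos(t), z(t) = 2C_1e^(t)sin(t) - C_1e^(t)cos(t) - C_2e^(t)sin(t) - 2C_2e^(t)cos(t)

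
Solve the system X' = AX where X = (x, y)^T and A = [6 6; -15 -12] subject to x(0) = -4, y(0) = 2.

Coefficient matrix A = [[6, 6], [-15, -12]].
Characteristic polynomial det(A - λI) = λ^2 + 6λ + 18 = 0.
Eigenvalues λ = -3 ± 3i (complex conjugate pair).
For λ=-3+3i: an eigenvector is (1,-2) - i(-1,1) = (1 + i, -2 - i).
A real fundamental pair from Re and Im of e^((-3+3i)t)v: X_1 = e^(-3t)(cos(3t)·(1,-2) + sin(3t)·(-1,1)), X_2 = e^(-3t)(sin(3t)·(1,-2) - cos(3t)·(-1,1)).
General solution: C_1X_1 + C_2X_2.
Applying x(0)=-4, y(0)=2 gives C_1=2, C_2=-6.

x(t) = -8e^(-3t)sin(3t) - 4e^(-3t)cos(3t), y(t) = 14e^(-3t)sin(3t) + 2e^(-3t)cos(3t)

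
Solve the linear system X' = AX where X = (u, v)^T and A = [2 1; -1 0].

Coefficient matrix A = [[2, 1], [-1, 0]].
Characteristic polynomial det(A - λI) = λ^2 - 2λ + 1 = 0.
Single eigenvalue λ = 1 with algebraic multiplicity 2.
Eigenvector v = (-1,1); generalized eigenvector w with (A-λI)w=v is (2,-3).
General solution: e^(t)[K_1·v + K_2·(t·v + w)].

u(t) = -K_1e^(t) - K_2te^(t) + 2K_2e^(t), v(t) = K_1e^(t) + K_2te^(t) - 3K_2e^(t)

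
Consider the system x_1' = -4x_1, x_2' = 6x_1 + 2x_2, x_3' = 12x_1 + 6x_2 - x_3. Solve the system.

x_1(t) = c_1e^(-4t), x_2(t) = -c_1e^(-4t) + c_2e^(2t), x_3(t) = -2c_1e^(-4t) + 2c_2e^(2t) + c_3e^(-t)

Coefficient matrix A = [[-4, 0, 0], [6, 2, 0], [12, 6, -1]].
det(A - λI) = 0 gives eigenvalues λ = -4, 2, -1.
For λ=-4: eigenvector (1,-1,-2).
For λ=2: eigenvector (0,1,2).
For λ=-1: eigenvector (0,0,1).
General solution: c_1e^(-4t)(1,-1,-2) + c_2e^(2t)(0,1,2) + c_3e^(-t)(0,0,1).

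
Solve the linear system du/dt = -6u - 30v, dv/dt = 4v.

u(t) = -3C_1e^(4t) + C_2e^(-6t), v(t) = C_1e^(4t)

Coefficient matrix A = [[-6, -30], [0, 4]].
Characteristic polynomial det(A - λI) = λ^2 + 2λ - 24 = 0.
Eigenvalues λ = 4, -6.
For λ=4: (A-λI) row 1 is [-10, -30], so an eigenvector is (-3, 1).
For λ=-6: (A-λI) row 1 is [0, -30], so an eigenvector is (1, 0).
General solution: C_1e^(4t)(-3,1) + C_2e^(-6t)(1,0).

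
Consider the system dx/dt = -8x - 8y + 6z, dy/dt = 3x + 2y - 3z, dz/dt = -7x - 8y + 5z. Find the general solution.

Coefficient matrix A = [[-8, -8, 6], [3, 2, -3], [-7, -8, 5]].
det(A - λI) = 0 gives eigenvalues λ = -2, -1, 2.
For λ=-2: eigenvector (1,0,1).
For λ=-1: eigenvector (-2,1,-1).
For λ=2: eigenvector (-2,1,-2).
General solution: K_1e^(-2t)(1,0,1) + K_2e^(-t)(-2,1,-1) + K_3e^(2t)(-2,1,-2).

x(t) = K_1e^(-2t) - 2K_2e^(-t) - 2K_3e^(2t), y(t) = K_2e^(-t) + K_3e^(2t), z(t) = K_1e^(-2t) - K_2e^(-t) - 2K_3e^(2t)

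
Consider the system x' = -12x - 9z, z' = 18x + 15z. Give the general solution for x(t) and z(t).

x(t) = c_1e^(-3t) - c_2e^(6t), z(t) = -c_1e^(-3t) + 2c_2e^(6t)

Coefficient matrix A = [[-12, -9], [18, 15]].
Characteristic polynomial det(A - λI) = λ^2 - 3λ - 18 = 0.
Eigenvalues λ = -3, 6.
For λ=-3: (A-λI) row 1 is [-9, -9], so an eigenvector is (1, -1).
For λ=6: (A-λI) row 1 is [-18, -9], so an eigenvector is (-1, 2).
General solution: c_1e^(-3t)(1,-1) + c_2e^(6t)(-1,2).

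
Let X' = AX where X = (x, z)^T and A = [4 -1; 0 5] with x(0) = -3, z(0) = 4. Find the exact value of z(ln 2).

A = [[4,-1],[0,5]]; eigenvalues λ = 5, 4.
Eigenvectors: (-1,1) for λ=5, (1,0) for λ=4.
From the initial condition, c_1 = 4, c_2 = 1.
z(ln 2) = (4)(2^5)(1) + (1)(2^4)(0) = 128.

128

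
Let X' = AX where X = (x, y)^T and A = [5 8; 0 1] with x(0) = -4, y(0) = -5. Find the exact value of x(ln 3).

A = [[5,8],[0,1]]; eigenvalues λ = 5, 1.
Eigenvectors: (-1,0) for λ=5, (-2,1) for λ=1.
From the initial condition, c_1 = 14, c_2 = -5.
x(ln 3) = (14)(3^5)(-1) + (-5)(3^1)(-2) = -3372.

-3372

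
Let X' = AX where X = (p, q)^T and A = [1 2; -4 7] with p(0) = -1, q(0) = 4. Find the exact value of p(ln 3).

1053

A = [[1,2],[-4,7]]; eigenvalues λ = 3, 5.
Eigenvectors: (1,1) for λ=3, (1,2) for λ=5.
From the initial condition, c_1 = -6, c_2 = 5.
p(ln 3) = (-6)(3^3)(1) + (5)(3^5)(1) = 1053.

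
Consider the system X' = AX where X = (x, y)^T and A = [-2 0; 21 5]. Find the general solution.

Coefficient matrix A = [[-2, 0], [21, 5]].
Characteristic polynomial det(A - λI) = λ^2 - 3λ - 10 = 0.
Eigenvalues λ = -2, 5.
For λ=-2: (A-λI) row 2 is [21, 7], so an eigenvector is (-1, 3).
For λ=5: (A-λI) row 1 is [-7, 0], so an eigenvector is (0, 1).
General solution: K_1e^(-2t)(-1,3) + K_2e^(5t)(0,1).

x(t) = -K_1e^(-2t), y(t) = 3K_1e^(-2t) + K_2e^(5t)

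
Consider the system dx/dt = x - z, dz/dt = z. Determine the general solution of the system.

x(t) = -C_1e^(t) - C_2te^(t) - C_2e^(t), z(t) = C_2e^(t)

Coefficient matrix A = [[1, -1], [0, 1]].
Characteristic polynomial det(A - λI) = λ^2 - 2λ + 1 = 0.
Single eigenvalue λ = 1 with algebraic multiplicity 2.
Eigenvector v = (-1,0); generalized eigenvector w with (A-λI)w=v is (-1,1).
General solution: e^(t)[C_1·v + C_2·(t·v + w)].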